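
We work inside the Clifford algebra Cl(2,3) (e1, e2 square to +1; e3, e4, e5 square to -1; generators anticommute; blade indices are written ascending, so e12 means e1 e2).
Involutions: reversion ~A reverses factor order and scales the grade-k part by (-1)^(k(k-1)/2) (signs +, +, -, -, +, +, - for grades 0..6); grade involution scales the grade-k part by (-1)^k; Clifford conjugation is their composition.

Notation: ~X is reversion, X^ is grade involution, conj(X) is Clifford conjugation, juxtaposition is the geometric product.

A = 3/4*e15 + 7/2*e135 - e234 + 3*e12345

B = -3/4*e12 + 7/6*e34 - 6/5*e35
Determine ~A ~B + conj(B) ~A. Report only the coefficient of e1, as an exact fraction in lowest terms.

first term: 21/5*e1 + 7/6*e2 - 9/10*e13 - 9/16*e25 + 18/5*e124 + 7/2*e125 - 3/4*e134 - 49/12*e145 - 21/8*e235 + 6/5*e245 - 9/4*e345 + 7/8*e1345
second term: 21/5*e1 + 7/6*e2 + 9/10*e13 + 9/16*e25 + 18/5*e124 + 7/2*e125 + 3/4*e134 + 49/12*e145 + 21/8*e235 - 6/5*e245 - 9/4*e345 + 7/8*e1345
Answer: 42/5


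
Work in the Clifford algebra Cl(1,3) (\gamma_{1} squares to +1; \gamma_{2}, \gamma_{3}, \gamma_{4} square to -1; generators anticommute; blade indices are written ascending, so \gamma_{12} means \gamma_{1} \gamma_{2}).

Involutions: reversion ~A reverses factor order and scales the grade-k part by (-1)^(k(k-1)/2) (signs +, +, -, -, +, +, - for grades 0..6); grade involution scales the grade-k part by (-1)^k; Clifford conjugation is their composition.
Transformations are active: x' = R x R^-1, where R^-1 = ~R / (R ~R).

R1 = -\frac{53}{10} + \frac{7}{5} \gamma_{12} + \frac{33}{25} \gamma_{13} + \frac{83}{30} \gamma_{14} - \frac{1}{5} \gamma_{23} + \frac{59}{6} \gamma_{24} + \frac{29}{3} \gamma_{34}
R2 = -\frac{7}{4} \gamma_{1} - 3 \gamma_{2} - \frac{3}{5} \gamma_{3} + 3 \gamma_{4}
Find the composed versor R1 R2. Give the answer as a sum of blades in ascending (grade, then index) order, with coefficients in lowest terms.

Distribute over the terms of R2 (each basis-blade product reordered to ascending indices, repeated generators contracted through their squares):
R1 (-\frac{7}{4} \gamma_{1}) = \frac{371}{40} \gamma_{1} + \frac{49}{20} \gamma_{2} + \frac{231}{100} \gamma_{3} + \frac{581}{120} \gamma_{4} + \frac{7}{20} \gamma_{123} - \frac{413}{24} \gamma_{124} - \frac{203}{12} \gamma_{134}
R1 (-3 \gamma_{2}) = \frac{21}{5} \gamma_{1} + \frac{159}{10} \gamma_{2} + \frac{3}{5} \gamma_{3} - \frac{59}{2} \gamma_{4} + \frac{99}{25} \gamma_{123} + \frac{83}{10} \gamma_{124} - 29 \gamma_{234}
R1 (-\frac{3}{5} \gamma_{3}) = \frac{99}{125} \gamma_{1} - \frac{3}{25} \gamma_{2} + \frac{159}{50} \gamma_{3} - \frac{29}{5} \gamma_{4} - \frac{21}{25} \gamma_{123} + \frac{83}{50} \gamma_{134} + \frac{59}{10} \gamma_{234}
R1 (3 \gamma_{4}) = -\frac{83}{10} \gamma_{1} - \frac{59}{2} \gamma_{2} - 29 \gamma_{3} - \frac{159}{10} \gamma_{4} + \frac{21}{5} \gamma_{124} + \frac{99}{25} \gamma_{134} - \frac{3}{5} \gamma_{234}
Summing the partial products and collecting blades:
Answer: \frac{5967}{1000} \gamma_{1} - \frac{1127}{100} \gamma_{2} - \frac{2291}{100} \gamma_{3} - \frac{5563}{120} \gamma_{4} + \frac{347}{100} \gamma_{123} - \frac{113}{24} \gamma_{124} - \frac{3389}{300} \gamma_{134} - \frac{237}{10} \gamma_{234}


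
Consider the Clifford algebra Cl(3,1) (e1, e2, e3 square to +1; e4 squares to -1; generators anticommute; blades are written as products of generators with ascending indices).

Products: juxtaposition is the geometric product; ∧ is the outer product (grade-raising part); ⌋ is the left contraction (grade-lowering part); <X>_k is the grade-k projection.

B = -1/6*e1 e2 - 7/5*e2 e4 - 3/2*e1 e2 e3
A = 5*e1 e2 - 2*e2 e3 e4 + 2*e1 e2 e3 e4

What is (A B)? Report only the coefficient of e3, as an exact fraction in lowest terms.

step 1: 5/6 + 47/10*e3 - 3*e4 + 14/5*e1 e3 - 4*e1 e4 + 1/3*e3 e4 - 1/3*e1 e3 e4
Answer: 47/10


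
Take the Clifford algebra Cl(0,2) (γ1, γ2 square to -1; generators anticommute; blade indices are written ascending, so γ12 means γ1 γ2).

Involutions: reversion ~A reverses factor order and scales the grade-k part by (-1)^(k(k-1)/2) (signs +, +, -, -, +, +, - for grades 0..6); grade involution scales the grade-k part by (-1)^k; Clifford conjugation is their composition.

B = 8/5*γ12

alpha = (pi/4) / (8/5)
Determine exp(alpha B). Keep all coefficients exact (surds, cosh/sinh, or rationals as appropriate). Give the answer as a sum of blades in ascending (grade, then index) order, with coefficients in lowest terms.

B^2 = (8/5)^2*(γ12)^2 = 64/25*(-1) = -64/25 (a basis 2-blade squares to minus the product of its generators' squares).
B^2 = -64/25 — the negative square puts this in the circular regime; l = 8/5, alpha*l = pi/4, so exp(alpha B) = cos(pi/4) + (sin(pi/4)/(8/5))*B = sqrt(2)/2 + (5*sqrt(2)/16)*B.
Answer: sqrt(2)/2 + sqrt(2)/2*γ12


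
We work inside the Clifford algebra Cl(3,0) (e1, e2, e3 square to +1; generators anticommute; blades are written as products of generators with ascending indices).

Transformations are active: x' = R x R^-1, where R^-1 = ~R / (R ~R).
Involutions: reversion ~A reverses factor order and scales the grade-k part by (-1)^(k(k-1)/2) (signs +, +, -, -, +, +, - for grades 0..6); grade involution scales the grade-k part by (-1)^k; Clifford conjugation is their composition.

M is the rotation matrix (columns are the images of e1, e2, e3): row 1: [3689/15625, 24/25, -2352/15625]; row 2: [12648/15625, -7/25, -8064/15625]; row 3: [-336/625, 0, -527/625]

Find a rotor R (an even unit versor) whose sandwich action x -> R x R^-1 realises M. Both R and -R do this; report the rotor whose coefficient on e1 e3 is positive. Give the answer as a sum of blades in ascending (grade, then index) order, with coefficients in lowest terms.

Method: write R = a + b12*e1 e2 + b13*e1 e3 + b23*e2 e3 with a^2 + b12^2 + b13^2 + b23^2 = 1 (so R^-1 = ~R). Expanding the columns R e_j ~R gives tr M = 4a^2 - 1 and, from the antisymmetric part, M21 - M12 = -4a*b12, M13 - M31 = 4a*b13, M32 - M23 = -4a*b23.
Here tr M = -13861/15625, so a^2 = (1 + tr M)/4 = 441/15625 and a = ±21/125. Taking a = 21/125: M21 - M12 = -2352/15625, M13 - M31 = 6048/15625, M32 - M23 = 8064/15625, giving b12 = 28/125, b13 = 72/125, b23 = -96/125, i.e. R = 21/125 + 28/125*e1 e2 + 72/125*e1 e3 - 96/125*e2 e3.
Its e1 e3 coefficient is already positive.
Answer: 21/125 + 28/125*e1 e2 + 72/125*e1 e3 - 96/125*e2 e3. Sheet selection: the two-to-one cover makes ±R indistinguishable at the matrix level (trace -13861/15625), so uniqueness comes from the required sign on e1 e3.


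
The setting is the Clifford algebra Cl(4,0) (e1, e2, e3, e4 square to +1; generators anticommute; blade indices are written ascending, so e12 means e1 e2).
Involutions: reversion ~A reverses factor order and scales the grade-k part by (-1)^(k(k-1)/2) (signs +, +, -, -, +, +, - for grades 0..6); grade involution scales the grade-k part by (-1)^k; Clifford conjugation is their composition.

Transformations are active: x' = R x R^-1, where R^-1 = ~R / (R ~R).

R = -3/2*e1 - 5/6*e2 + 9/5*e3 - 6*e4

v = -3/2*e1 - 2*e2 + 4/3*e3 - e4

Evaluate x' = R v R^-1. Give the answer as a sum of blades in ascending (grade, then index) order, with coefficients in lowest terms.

~R = -3/2*e1 - 5/6*e2 + 9/5*e3 - 6*e4, and R ~R = 18983/450, so R^-1 = ~R / (18983/450).
R v = 739/60 + 7/4*e12 + 7/10*e13 - 15/2*e14 + 112/45*e23 - 67/6*e24 + 31/5*e34
Answer: 11847/18983*e1 + 57457/37966*e2 - 16073/56949*e3 - 47527/18983*e4


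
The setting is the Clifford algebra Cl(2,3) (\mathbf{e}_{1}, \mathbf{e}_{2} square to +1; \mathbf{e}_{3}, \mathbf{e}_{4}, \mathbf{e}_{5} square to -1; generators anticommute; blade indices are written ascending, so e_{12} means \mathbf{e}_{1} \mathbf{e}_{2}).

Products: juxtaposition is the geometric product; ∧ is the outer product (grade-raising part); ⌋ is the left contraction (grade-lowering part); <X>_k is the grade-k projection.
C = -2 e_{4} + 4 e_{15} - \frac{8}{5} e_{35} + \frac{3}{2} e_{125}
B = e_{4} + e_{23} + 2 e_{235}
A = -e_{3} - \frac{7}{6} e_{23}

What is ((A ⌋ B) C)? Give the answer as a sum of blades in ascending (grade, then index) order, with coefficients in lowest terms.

step 1: -\frac{7}{6} - e_{2} - \frac{7}{3} e_{5} - 2 e_{25}
step 2: -\frac{37}{3} e_{1} + \frac{56}{15} e_{3} + \frac{7}{3} e_{4} + \frac{23}{2} e_{12} - \frac{19}{6} e_{15} + \frac{16}{5} e_{23} + 2 e_{24} + \frac{28}{15} e_{35} - \frac{14}{3} e_{45} + \frac{9}{4} e_{125} + \frac{8}{5} e_{235} - 4 e_{245}
Answer: -\frac{37}{3} e_{1} + \frac{56}{15} e_{3} + \frac{7}{3} e_{4} + \frac{23}{2} e_{12} - \frac{19}{6} e_{15} + \frac{16}{5} e_{23} + 2 e_{24} + \frac{28}{15} e_{35} - \frac{14}{3} e_{45} + \frac{9}{4} e_{125} + \frac{8}{5} e_{235} - 4 e_{245}


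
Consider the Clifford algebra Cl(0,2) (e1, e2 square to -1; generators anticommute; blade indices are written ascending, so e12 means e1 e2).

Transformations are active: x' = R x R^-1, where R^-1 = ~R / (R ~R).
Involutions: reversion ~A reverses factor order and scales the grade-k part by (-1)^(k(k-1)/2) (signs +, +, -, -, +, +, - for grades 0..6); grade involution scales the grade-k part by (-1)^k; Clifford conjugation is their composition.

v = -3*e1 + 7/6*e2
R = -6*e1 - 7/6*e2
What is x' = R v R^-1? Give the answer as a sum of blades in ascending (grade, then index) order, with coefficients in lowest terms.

~R = -6*e1 - 7/6*e2, and R ~R = -1345/36, so R^-1 = ~R / (-1345/36).
R v = -599/36 - 21/2*e12
Answer: -3153/1345*e1 - 17801/8070*e2


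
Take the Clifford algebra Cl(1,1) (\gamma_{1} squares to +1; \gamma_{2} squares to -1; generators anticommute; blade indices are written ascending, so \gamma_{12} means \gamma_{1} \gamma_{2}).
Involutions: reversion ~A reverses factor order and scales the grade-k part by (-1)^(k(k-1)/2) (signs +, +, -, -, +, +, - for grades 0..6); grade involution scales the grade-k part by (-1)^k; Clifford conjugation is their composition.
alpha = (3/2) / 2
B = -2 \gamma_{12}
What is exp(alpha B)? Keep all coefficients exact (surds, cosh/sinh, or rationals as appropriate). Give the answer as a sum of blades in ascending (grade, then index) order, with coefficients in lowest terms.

B^2 = (-2)^2*(\gamma_{12})^2 = 4*(+1) = 4 (a basis 2-blade squares to minus the product of its generators' squares).
B^2 = 4 — the series telescopes hyperbolically here: l = 2, alpha*l = \frac{3}{2}, so exp(alpha B) = cosh(\frac{3}{2}) + (sinh(\frac{3}{2})/2)*B = \cosh{\left(\frac{3}{2} \right)} + (\frac{\sinh{\left(\frac{3}{2} \right)}}{2})*B.
Answer: \cosh{\left(\frac{3}{2} \right)} - \sinh{\left(\frac{3}{2} \right)} \gamma_{12}


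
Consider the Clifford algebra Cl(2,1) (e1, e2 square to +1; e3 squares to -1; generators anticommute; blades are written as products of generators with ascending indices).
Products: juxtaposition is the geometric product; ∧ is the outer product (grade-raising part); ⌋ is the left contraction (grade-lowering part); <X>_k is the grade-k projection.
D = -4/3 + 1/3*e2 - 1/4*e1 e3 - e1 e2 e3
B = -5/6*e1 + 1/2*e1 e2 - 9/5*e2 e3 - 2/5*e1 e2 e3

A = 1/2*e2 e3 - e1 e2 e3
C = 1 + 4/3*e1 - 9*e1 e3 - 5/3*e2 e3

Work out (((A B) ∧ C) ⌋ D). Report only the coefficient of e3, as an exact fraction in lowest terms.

step 1: -1/2 + 8/5*e1 + 1/2*e3 - 1/4*e1 e3 + 5/6*e2 e3 - 5/12*e1 e2 e3
step 2: -1/2 + 14/15*e1 + 1/2*e3 + 43/12*e1 e3 + 5/3*e2 e3 - 71/36*e1 e2 e3
step 3: 251/144 - 43/24*e1 + 41/12*e2 - 7/30*e3 + 1/2*e1 e2 + 1/8*e1 e3 - 14/15*e2 e3 + 1/2*e1 e2 e3
Answer: -7/30


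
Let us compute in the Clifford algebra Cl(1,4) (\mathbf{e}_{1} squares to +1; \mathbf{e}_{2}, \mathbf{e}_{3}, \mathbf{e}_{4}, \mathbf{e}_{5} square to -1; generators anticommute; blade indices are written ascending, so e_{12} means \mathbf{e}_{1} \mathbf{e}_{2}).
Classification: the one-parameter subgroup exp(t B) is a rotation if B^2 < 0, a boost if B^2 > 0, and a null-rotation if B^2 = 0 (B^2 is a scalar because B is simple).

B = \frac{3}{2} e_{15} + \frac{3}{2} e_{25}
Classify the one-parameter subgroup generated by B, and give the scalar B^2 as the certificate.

B^2 term by term: the squares give (\frac{3}{2})^2*(e_{15})^2 + (\frac{3}{2})^2*(e_{25})^2 = \frac{9}{4}*(+1) + \frac{9}{4}*(-1) = 0 (each basis 2-blade squares to minus the product of its generators' squares); cross terms between blades sharing an index anticommute and cancel. So B^2 = 0.
Answer: null-rotation, certificate B^2 = 0. The scalar 0 is the complete invariant here: its sign names the subgroup type.


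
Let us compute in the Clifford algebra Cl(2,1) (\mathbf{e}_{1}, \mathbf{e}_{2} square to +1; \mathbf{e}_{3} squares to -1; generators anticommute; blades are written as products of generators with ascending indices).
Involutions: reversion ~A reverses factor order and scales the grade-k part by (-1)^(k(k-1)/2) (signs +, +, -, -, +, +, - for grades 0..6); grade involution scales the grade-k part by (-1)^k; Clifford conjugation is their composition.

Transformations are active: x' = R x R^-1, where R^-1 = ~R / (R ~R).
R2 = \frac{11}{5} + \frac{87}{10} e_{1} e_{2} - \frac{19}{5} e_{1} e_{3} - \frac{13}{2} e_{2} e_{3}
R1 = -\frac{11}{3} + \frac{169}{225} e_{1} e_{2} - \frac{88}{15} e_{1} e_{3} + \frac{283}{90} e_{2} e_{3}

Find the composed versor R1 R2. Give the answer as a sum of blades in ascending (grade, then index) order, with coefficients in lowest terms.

Distribute over the terms of R1 (each basis-blade product reordered to ascending indices, repeated generators contracted through their squares):
(-\frac{11}{3}) R2 = -\frac{121}{15} - \frac{319}{10} e_{1} e_{2} + \frac{209}{15} e_{1} e_{3} + \frac{143}{6} e_{2} e_{3}
(\frac{169}{225} e_{1} e_{2}) R2 = -\frac{4901}{750} + \frac{1859}{1125} e_{1} e_{2} - \frac{2197}{450} e_{1} e_{3} + \frac{3211}{1125} e_{2} e_{3}
(-\frac{88}{15} e_{1} e_{3}) R2 = \frac{1672}{75} + \frac{572}{15} e_{1} e_{2} - \frac{968}{75} e_{1} e_{3} - \frac{1276}{25} e_{2} e_{3}
(\frac{283}{90} e_{2} e_{3}) R2 = -\frac{3679}{180} + \frac{5377}{450} e_{1} e_{2} - \frac{8207}{300} e_{1} e_{3} + \frac{3113}{450} e_{2} e_{3}
Summing the partial products and collecting blades:
Answer: -\frac{57361}{4500} + \frac{7438}{375} e_{1} e_{2} - \frac{28091}{900} e_{1} e_{3} - \frac{6538}{375} e_{2} e_{3}


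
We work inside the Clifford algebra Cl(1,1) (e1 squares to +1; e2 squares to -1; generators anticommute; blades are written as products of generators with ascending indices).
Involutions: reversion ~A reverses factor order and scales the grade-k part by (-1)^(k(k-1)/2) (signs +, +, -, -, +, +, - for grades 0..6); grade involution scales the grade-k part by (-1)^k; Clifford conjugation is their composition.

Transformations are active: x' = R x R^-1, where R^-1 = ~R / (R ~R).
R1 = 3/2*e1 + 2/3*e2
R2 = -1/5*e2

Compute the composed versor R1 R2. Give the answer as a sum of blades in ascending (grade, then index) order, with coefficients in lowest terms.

Distribute over the terms of R2 (each basis-blade product reordered to ascending indices, repeated generators contracted through their squares):
R1 (-1/5*e2) = 2/15 - 3/10*e1 e2
Answer: 2/15 - 3/10*e1 e2


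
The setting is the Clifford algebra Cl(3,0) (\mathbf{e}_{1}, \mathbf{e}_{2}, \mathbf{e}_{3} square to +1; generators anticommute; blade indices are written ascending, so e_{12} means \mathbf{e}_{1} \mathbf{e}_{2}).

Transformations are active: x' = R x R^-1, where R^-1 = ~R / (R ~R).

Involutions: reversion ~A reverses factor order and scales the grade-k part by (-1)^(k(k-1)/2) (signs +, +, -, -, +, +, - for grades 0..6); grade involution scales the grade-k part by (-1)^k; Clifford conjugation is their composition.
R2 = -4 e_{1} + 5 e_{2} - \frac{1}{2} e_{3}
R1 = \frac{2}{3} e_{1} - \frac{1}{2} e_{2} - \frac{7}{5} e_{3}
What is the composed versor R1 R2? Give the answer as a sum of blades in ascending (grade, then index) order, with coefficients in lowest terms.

Distribute over the terms of R1 (each basis-blade product reordered to ascending indices, repeated generators contracted through their squares):
(\frac{2}{3} e_{1}) R2 = -\frac{8}{3} + \frac{10}{3} e_{12} - \frac{1}{3} e_{13}
(-\frac{1}{2} e_{2}) R2 = -\frac{5}{2} - 2 e_{12} + \frac{1}{4} e_{23}
(-\frac{7}{5} e_{3}) R2 = \frac{7}{10} - \frac{28}{5} e_{13} + 7 e_{23}
Summing the partial products and collecting blades:
Answer: -\frac{67}{15} + \frac{4}{3} e_{12} - \frac{89}{15} e_{13} + \frac{29}{4} e_{23}


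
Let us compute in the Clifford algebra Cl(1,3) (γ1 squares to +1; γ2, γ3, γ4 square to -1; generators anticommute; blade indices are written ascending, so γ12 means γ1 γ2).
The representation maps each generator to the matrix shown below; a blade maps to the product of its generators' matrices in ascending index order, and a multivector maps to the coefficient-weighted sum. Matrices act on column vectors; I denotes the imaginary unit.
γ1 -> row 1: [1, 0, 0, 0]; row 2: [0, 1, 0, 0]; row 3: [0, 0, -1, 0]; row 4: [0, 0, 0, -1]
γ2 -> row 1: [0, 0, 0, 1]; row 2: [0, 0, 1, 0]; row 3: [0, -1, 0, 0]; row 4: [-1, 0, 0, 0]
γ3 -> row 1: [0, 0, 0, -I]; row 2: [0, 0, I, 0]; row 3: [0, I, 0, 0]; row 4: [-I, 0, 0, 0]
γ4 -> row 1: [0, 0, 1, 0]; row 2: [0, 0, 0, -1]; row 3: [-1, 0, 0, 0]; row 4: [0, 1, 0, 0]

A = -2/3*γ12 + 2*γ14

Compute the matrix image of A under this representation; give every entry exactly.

Bivector images (products of the table entries): rho(γ12) = rho(γ1)rho(γ2) = row 1: [0, 0, 0, 1]; row 2: [0, 0, 1, 0]; row 3: [0, 1, 0, 0]; row 4: [1, 0, 0, 0]; rho(γ14) = rho(γ1)rho(γ4) = row 1: [0, 0, 1, 0]; row 2: [0, 0, 0, -1]; row 3: [1, 0, 0, 0]; row 4: [0, -1, 0, 0].
M = (-2/3)*rho(γ12) + (2)*rho(γ14), summed entrywise:
Answer: row 1: [0, 0, 2, -2/3]; row 2: [0, 0, -2/3, -2]; row 3: [2, -2/3, 0, 0]; row 4: [-2/3, -2, 0, 0]


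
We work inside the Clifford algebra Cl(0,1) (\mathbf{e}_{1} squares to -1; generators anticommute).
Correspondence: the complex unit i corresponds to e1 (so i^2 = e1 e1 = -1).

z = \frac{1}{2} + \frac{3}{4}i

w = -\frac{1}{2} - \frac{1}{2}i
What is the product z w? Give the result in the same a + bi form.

In blades: z = \frac{1}{2} + \frac{3}{4} e_{1}, w = -\frac{1}{2} - \frac{1}{2} e_{1}.
Distribute z over w term by term (generator squares from the signature, products reordered to ascending indices): (\frac{1}{2})*w = -\frac{1}{4} - \frac{1}{4} e_{1}; (\frac{3}{4} e_{1})*w = \frac{3}{8} - \frac{3}{8} e_{1}.
Sum: \frac{1}{8} - \frac{5}{8} e_{1}; translating back through the correspondence:
Answer: \frac{1}{8} - \frac{5}{8}i


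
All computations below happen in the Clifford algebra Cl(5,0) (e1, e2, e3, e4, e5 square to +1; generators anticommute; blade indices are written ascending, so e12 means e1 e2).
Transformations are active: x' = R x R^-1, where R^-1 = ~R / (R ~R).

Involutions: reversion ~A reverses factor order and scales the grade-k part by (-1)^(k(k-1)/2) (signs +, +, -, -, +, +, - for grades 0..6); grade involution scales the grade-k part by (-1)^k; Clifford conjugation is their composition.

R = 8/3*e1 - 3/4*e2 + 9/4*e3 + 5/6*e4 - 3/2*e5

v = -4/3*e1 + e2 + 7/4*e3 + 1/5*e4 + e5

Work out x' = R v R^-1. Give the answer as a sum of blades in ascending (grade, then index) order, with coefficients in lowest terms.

~R = 8/3*e1 - 3/4*e2 + 9/4*e3 + 5/6*e4 - 3/2*e5, and R ~R = 1129/72, so R^-1 = ~R / (1129/72).
R v = -245/144 + 5/3*e12 + 23/3*e13 + 74/45*e14 + 2/3*e15 - 57/16*e23 - 59/60*e24 + 3/4*e25 - 121/120*e34 + 39/8*e35 + 17/15*e45
Answer: 852/1129*e1 - 3781/4516*e2 - 2527/1129*e3 - 12899/33870*e4 - 1523/2258*e5


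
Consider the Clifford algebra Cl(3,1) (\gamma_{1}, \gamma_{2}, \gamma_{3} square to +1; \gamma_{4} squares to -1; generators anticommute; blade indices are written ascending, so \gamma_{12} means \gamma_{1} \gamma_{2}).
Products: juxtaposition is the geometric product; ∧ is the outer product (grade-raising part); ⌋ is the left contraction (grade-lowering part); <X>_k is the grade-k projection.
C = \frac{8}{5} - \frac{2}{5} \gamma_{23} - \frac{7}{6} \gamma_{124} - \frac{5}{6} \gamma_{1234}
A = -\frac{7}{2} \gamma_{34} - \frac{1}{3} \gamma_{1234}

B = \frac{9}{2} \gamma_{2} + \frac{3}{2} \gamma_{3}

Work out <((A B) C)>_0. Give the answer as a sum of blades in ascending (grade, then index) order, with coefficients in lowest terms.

step 1: \frac{21}{4} \gamma_{4} + \frac{1}{2} \gamma_{124} - \frac{3}{2} \gamma_{134} - \frac{63}{4} \gamma_{234}
step 2: -\frac{7}{12} - \frac{105}{8} \gamma_{1} + \frac{5}{4} \gamma_{2} + \frac{5}{12} \gamma_{3} + \frac{21}{10} \gamma_{4} + \frac{49}{8} \gamma_{12} + \frac{147}{8} \gamma_{13} - \frac{7}{4} \gamma_{23} - \frac{35}{8} \gamma_{123} + \frac{1}{5} \gamma_{124} - \frac{13}{5} \gamma_{134} - \frac{273}{10} \gamma_{234}
step 3: -\frac{7}{12}
Answer: -\frac{7}{12}


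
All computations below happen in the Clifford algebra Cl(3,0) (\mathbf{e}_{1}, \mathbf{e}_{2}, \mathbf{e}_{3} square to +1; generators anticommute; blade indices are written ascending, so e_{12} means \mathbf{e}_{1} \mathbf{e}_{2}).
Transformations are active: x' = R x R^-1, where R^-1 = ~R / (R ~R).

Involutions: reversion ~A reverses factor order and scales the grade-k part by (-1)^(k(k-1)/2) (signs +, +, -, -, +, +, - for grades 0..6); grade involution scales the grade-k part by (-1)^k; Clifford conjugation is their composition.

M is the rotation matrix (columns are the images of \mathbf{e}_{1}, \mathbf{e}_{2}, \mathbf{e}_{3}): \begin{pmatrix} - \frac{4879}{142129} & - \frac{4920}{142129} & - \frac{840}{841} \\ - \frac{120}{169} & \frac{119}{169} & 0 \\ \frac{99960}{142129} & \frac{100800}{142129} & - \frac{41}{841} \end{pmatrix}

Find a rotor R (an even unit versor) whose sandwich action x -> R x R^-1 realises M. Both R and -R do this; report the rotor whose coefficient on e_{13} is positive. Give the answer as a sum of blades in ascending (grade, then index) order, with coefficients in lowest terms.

Method: write R = a + b12*e_{12} + b13*e_{13} + b23*e_{23} with a^2 + b12^2 + b13^2 + b23^2 = 1 (so R^-1 = ~R). Expanding the columns R e_j ~R gives tr M = 4a^2 - 1 and, from the antisymmetric part, M21 - M12 = -4a*b12, M13 - M31 = 4a*b13, M32 - M23 = -4a*b23.
Here tr M = \frac{88271}{142129}, so a^2 = (1 + tr M)/4 = \frac{57600}{142129} and a = ±\frac{240}{377}. Taking a = \frac{240}{377}: M21 - M12 = -\frac{96000}{142129}, M13 - M31 = -\frac{241920}{142129}, M32 - M23 = \frac{100800}{142129}, giving b12 = \frac{100}{377}, b13 = -\frac{252}{377}, b23 = -\frac{105}{377}, i.e. R = \frac{240}{377} + \frac{100}{377} e_{12} - \frac{252}{377} e_{13} - \frac{105}{377} e_{23}.
Its e_{13} coefficient is negative, so report the other preimage -R.
Answer: -\frac{240}{377} - \frac{100}{377} e_{12} + \frac{252}{377} e_{13} + \frac{105}{377} e_{23}. Key observation: the double cover Spin(3) -> SO(3) sends R and -R to the same matrix (trace \frac{88271}{142129} here), so the stated sign of the e_{13} coefficient is what selects one sheet.


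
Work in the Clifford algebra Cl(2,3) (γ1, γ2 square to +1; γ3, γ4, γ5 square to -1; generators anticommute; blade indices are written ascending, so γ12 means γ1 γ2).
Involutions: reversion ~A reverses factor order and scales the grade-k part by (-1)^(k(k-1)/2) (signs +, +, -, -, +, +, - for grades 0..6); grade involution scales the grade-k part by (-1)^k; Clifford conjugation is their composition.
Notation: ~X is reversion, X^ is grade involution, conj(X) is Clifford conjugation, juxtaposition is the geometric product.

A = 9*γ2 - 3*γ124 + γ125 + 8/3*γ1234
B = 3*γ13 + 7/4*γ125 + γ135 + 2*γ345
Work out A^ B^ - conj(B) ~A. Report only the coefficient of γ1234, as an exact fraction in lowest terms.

first term: 7/4 - 63/4*γ15 + γ23 - 8*γ24 + 21/4*γ45 + 27*γ123 + 16/3*γ125 - 9*γ234 + 3*γ235 + 8/3*γ245 + 14/3*γ345 - 2*γ1234 - 15*γ1235 + 21*γ2345
second term: -7/4 - 63/4*γ15 + γ23 + 8*γ24 + 21/4*γ45 + 27*γ123 - 16/3*γ125 - 9*γ234 + 3*γ235 - 8/3*γ245 - 14/3*γ345 + 2*γ1234 + 15*γ1235 - 21*γ2345
Answer: -4


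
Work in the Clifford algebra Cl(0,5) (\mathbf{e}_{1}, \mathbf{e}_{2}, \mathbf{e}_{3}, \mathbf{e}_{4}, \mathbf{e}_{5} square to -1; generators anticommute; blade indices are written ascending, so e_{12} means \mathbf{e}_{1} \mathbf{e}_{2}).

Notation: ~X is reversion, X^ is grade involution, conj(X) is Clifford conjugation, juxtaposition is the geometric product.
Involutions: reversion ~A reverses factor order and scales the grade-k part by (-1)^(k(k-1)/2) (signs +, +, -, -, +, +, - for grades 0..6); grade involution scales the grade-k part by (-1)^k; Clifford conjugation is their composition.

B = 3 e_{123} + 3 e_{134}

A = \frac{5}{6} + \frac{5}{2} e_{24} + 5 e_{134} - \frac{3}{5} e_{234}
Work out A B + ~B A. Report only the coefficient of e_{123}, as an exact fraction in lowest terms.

first term: 15 - \frac{9}{5} e_{12} - \frac{9}{5} e_{14} - 15 e_{24} + 10 e_{123} - 5 e_{134}
second term: -15 - \frac{9}{5} e_{12} - \frac{9}{5} e_{14} - 15 e_{24} + 5 e_{123} - 10 e_{134}
Answer: 15


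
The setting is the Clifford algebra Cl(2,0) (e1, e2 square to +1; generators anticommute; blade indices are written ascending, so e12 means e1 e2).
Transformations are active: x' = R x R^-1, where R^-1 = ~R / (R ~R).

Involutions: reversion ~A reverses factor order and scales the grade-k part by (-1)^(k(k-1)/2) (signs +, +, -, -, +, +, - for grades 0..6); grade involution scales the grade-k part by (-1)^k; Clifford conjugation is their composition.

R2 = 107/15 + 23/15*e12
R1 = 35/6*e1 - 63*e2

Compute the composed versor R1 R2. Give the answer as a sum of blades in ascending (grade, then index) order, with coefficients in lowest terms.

Distribute over the terms of R1 (each basis-blade product reordered to ascending indices, repeated generators contracted through their squares):
(35/6*e1) R2 = 749/18*e1 + 161/18*e2
(-63*e2) R2 = 483/5*e1 - 2247/5*e2
Summing the partial products and collecting blades:
Answer: 12439/90*e1 - 39641/90*e2


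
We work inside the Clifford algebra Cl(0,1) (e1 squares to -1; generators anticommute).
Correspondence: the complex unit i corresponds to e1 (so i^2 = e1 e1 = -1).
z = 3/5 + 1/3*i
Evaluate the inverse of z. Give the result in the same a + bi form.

In blades: z = 3/5 + 1/3*e1.
With qbar = 3/5 - 1/3*e1 (scalar fixed, mapped units negated), z qbar = 106/225 (the sum of squared coefficients), so z^-1 = qbar / (106/225) = 135/106 - 75/106*e1; translating back:
Answer: 135/106 - 75/106*i


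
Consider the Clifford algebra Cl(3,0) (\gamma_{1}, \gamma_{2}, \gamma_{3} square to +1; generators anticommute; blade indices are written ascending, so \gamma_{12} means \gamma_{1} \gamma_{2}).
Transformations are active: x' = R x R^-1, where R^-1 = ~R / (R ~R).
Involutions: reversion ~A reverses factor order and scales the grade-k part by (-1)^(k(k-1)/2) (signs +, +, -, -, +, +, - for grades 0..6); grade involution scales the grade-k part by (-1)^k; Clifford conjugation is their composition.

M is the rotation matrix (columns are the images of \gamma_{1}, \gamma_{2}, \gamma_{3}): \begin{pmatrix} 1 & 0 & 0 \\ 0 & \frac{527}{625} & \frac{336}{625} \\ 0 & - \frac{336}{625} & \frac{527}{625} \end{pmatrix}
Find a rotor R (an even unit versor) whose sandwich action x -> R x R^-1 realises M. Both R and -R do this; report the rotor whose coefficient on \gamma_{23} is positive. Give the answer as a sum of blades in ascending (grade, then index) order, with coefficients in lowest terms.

Method: write R = a + b12*\gamma_{12} + b13*\gamma_{13} + b23*\gamma_{23} with a^2 + b12^2 + b13^2 + b23^2 = 1 (so R^-1 = ~R). Expanding the columns R e_j ~R gives tr M = 4a^2 - 1 and, from the antisymmetric part, M21 - M12 = -4a*b12, M13 - M31 = 4a*b13, M32 - M23 = -4a*b23.
Here tr M = \frac{1679}{625}, so a^2 = (1 + tr M)/4 = \frac{576}{625} and a = ±\frac{24}{25}. Taking a = \frac{24}{25}: M21 - M12 = 0, M13 - M31 = 0, M32 - M23 = -\frac{672}{625}, giving b12 = 0, b13 = 0, b23 = \frac{7}{25}, i.e. R = \frac{24}{25} + \frac{7}{25} \gamma_{23}.
Its \gamma_{23} coefficient is already positive.
Answer: \frac{24}{25} + \frac{7}{25} \gamma_{23}. Key observation: the double cover Spin(3) -> SO(3) sends R and -R to the same matrix (trace \frac{1679}{625} here), so the stated sign of the \gamma_{23} coefficient is what selects one sheet.


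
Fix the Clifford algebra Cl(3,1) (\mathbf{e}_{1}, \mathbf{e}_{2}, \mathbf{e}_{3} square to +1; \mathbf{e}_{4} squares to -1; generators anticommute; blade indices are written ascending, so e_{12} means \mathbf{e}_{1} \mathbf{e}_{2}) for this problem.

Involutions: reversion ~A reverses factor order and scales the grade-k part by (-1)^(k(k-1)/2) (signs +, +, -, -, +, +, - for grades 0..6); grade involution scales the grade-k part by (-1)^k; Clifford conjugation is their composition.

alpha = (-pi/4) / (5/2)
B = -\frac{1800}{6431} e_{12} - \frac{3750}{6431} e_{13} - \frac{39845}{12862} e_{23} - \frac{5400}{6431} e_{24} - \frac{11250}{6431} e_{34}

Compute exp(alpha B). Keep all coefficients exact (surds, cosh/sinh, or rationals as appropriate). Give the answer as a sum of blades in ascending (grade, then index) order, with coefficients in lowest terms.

B^2 term by term: the squares give (-\frac{1800}{6431})^2*(e_{12})^2 + (-\frac{3750}{6431})^2*(e_{13})^2 + (-\frac{39845}{12862})^2*(e_{23})^2 + (-\frac{5400}{6431})^2*(e_{24})^2 + (-\frac{11250}{6431})^2*(e_{34})^2 = \frac{3240000}{41357761}*(-1) + \frac{14062500}{41357761}*(-1) + \frac{1587624025}{165431044}*(-1) + \frac{29160000}{41357761}*(+1) + \frac{126562500}{41357761}*(+1) = -\frac{25}{4} (each basis 2-blade squares to minus the product of its generators' squares); cross terms between blades sharing an index anticommute and cancel; the commuting (index-disjoint) pairs give grade-4 terms 2*c*c'*(blade product), which cancel blade by blade — e_{1234}: \frac{40500000}{41357761} - \frac{40500000}{41357761} = 0 — confirming B is simple. So B^2 = -\frac{25}{4}.
B^2 = -\frac{25}{4} — a negative square means the series sums to a rotation: l = \frac{5}{2}, alpha*l = - \frac{\pi}{4}, so exp(alpha B) = cos(- \frac{\pi}{4}) + (sin(- \frac{\pi}{4})/(\frac{5}{2}))*B = \frac{\sqrt{2}}{2} + (- \frac{\sqrt{2}}{5})*B.
Answer: \frac{\sqrt{2}}{2} + \frac{360 \sqrt{2}}{6431} e_{12} + \frac{750 \sqrt{2}}{6431} e_{13} + \frac{7969 \sqrt{2}}{12862} e_{23} + \frac{1080 \sqrt{2}}{6431} e_{24} + \frac{2250 \sqrt{2}}{6431} e_{34}


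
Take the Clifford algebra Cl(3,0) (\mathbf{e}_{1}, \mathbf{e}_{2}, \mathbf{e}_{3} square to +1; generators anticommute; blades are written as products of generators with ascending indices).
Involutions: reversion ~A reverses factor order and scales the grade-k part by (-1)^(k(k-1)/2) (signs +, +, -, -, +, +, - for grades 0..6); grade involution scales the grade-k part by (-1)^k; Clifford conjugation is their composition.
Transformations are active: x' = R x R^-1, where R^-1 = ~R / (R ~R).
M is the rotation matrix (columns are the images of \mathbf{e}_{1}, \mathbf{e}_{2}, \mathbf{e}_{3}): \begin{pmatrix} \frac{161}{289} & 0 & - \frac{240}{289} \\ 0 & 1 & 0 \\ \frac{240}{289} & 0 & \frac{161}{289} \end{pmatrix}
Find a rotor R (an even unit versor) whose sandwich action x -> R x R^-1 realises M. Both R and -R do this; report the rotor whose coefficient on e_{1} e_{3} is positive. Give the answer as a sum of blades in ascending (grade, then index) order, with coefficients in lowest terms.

Method: write R = a + b12*e_{1} e_{2} + b13*e_{1} e_{3} + b23*e_{2} e_{3} with a^2 + b12^2 + b13^2 + b23^2 = 1 (so R^-1 = ~R). Expanding the columns R e_j ~R gives tr M = 4a^2 - 1 and, from the antisymmetric part, M21 - M12 = -4a*b12, M13 - M31 = 4a*b13, M32 - M23 = -4a*b23.
Here tr M = \frac{611}{289}, so a^2 = (1 + tr M)/4 = \frac{225}{289} and a = ±\frac{15}{17}. Taking a = \frac{15}{17}: M21 - M12 = 0, M13 - M31 = -\frac{480}{289}, M32 - M23 = 0, giving b12 = 0, b13 = -\frac{8}{17}, b23 = 0, i.e. R = \frac{15}{17} - \frac{8}{17} e_{1} e_{3}.
Its e_{1} e_{3} coefficient is negative, so report the other preimage -R.
Answer: -\frac{15}{17} + \frac{8}{17} e_{1} e_{3}. Note: both R and -R realise this M (trace \frac{611}{289}); the covering map identifies them, and the e_{1} e_{3}-coefficient sign is the tie-breaker.


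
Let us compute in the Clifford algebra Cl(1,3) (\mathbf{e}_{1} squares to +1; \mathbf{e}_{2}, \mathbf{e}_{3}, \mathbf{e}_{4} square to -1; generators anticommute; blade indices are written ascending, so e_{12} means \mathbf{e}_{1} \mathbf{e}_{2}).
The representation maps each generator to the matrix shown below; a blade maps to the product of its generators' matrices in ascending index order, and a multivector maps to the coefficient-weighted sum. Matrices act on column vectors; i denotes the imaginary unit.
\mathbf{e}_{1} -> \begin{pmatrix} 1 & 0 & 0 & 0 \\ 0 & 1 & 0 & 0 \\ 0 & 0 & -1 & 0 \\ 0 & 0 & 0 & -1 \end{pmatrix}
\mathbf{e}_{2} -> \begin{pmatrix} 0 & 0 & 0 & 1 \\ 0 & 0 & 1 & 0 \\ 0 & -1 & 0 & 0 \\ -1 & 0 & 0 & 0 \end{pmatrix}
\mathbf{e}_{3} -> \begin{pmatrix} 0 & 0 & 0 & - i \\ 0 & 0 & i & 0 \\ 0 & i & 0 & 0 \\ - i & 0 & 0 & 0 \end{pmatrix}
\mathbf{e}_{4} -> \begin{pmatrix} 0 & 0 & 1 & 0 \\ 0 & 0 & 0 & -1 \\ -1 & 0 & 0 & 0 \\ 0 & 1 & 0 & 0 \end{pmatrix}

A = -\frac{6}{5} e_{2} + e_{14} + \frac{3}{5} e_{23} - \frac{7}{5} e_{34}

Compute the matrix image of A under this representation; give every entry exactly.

Bivector images (products of the table entries): rho(e_{14}) = rho(\mathbf{e}_{1})rho(\mathbf{e}_{4}) = \begin{pmatrix} 0 & 0 & 1 & 0 \\ 0 & 0 & 0 & -1 \\ 1 & 0 & 0 & 0 \\ 0 & -1 & 0 & 0 \end{pmatrix}; rho(e_{23}) = rho(\mathbf{e}_{2})rho(\mathbf{e}_{3}) = \begin{pmatrix} - i & 0 & 0 & 0 \\ 0 & i & 0 & 0 \\ 0 & 0 & - i & 0 \\ 0 & 0 & 0 & i \end{pmatrix}; rho(e_{34}) = rho(\mathbf{e}_{3})rho(\mathbf{e}_{4}) = \begin{pmatrix} 0 & - i & 0 & 0 \\ - i & 0 & 0 & 0 \\ 0 & 0 & 0 & - i \\ 0 & 0 & - i & 0 \end{pmatrix}.
M = (-\frac{6}{5})*rho(e_{2}) + (1)*rho(e_{14}) + (\frac{3}{5})*rho(e_{23}) + (-\frac{7}{5})*rho(e_{34}), summed entrywise:
Answer: \begin{pmatrix} - \frac{3 i}{5} & \frac{7 i}{5} & 1 & - \frac{6}{5} \\ \frac{7 i}{5} & \frac{3 i}{5} & - \frac{6}{5} & -1 \\ 1 & \frac{6}{5} & - \frac{3 i}{5} & \frac{7 i}{5} \\ \frac{6}{5} & -1 & \frac{7 i}{5} & \frac{3 i}{5} \end{pmatrix}


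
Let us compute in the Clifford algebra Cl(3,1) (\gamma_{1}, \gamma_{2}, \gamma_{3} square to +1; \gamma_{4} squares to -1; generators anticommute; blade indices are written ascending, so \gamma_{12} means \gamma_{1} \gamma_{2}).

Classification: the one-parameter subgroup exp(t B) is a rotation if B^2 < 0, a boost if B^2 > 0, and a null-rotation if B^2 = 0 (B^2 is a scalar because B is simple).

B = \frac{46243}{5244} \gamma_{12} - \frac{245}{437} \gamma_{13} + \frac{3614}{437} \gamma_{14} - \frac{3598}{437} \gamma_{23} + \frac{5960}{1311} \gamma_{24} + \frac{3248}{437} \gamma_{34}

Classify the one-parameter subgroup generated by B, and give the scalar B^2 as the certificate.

B^2 term by term: the squares give (\frac{46243}{5244})^2*(\gamma_{12})^2 + (-\frac{245}{437})^2*(\gamma_{13})^2 + (\frac{3614}{437})^2*(\gamma_{14})^2 + (-\frac{3598}{437})^2*(\gamma_{23})^2 + (\frac{5960}{1311})^2*(\gamma_{24})^2 + (\frac{3248}{437})^2*(\gamma_{34})^2 = \frac{2138415049}{27499536}*(-1) + \frac{60025}{190969}*(-1) + \frac{13060996}{190969}*(+1) + \frac{12945604}{190969}*(-1) + \frac{35521600}{1718721}*(+1) + \frac{10549504}{190969}*(+1) = -\frac{25}{16} (each basis 2-blade squares to minus the product of its generators' squares); cross terms between blades sharing an index anticommute and cancel; the commuting (index-disjoint) pairs give grade-4 terms 2*c*c'*(blade product), which cancel blade by blade — \gamma_{1234}: \frac{75098632}{572907} + \frac{2920400}{572907} - \frac{26006344}{190969} = 0 — confirming B is simple. So B^2 = -\frac{25}{16}.
Answer: rotation, certificate B^2 = -\frac{25}{16}. B^2 = -\frac{25}{16} is basis-independent, so its sign is the whole story.


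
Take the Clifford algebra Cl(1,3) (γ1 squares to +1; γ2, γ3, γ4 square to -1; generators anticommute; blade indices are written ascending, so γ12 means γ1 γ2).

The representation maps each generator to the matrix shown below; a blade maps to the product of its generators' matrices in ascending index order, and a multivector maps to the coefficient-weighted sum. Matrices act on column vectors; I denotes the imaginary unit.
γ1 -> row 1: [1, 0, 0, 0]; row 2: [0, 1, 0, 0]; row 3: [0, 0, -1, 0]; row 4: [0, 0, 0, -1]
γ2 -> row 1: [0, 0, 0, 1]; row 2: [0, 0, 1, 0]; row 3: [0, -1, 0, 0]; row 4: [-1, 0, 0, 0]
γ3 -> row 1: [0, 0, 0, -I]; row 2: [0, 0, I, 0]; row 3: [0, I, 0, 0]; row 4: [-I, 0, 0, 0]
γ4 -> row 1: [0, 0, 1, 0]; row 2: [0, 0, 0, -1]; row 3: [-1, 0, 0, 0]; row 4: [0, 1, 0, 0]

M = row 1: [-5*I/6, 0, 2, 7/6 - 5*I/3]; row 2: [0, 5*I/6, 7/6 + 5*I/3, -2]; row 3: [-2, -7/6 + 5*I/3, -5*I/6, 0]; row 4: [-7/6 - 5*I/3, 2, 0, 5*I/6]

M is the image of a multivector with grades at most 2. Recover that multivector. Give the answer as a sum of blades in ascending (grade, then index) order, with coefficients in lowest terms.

Method: the blade images are trace-orthogonal — tr(rho(e_A) rho(e_B)^-1) = 4 if A = B and 0 otherwise — and rho(e_A)^-1 = (e_A)^2 * rho(e_A) with (e_A)^2 = +1 or -1, so the coefficient of e_A in the preimage is (e_A)^2 * tr(M rho(e_A))/4.
Nonzero projections over blades of grade <= 2: γ2: (γ2)^2 = -1, tr(M rho(γ2)) = -14/3, coefficient 7/6; γ3: (γ3)^2 = -1, tr(M rho(γ3)) = -20/3, coefficient 5/3; γ4: (γ4)^2 = -1, tr(M rho(γ4)) = -8, coefficient 2; γ23: (γ23)^2 = -1, tr(M rho(γ23)) = -10/3, coefficient 5/6. Every other blade of grade <= 2 projects to 0.
Answer: 7/6*γ2 + 5/3*γ3 + 2*γ4 + 5/6*γ23


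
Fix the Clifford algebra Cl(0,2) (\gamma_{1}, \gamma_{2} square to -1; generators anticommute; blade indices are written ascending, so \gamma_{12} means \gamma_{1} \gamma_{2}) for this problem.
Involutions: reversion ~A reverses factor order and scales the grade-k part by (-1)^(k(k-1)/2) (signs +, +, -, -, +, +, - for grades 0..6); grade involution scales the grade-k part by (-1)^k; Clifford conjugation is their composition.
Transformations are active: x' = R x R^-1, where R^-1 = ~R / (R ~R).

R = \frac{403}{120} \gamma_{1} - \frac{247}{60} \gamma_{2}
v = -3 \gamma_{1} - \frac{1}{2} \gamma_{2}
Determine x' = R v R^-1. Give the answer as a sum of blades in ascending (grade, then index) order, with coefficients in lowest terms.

~R = \frac{403}{120} \gamma_{1} - \frac{247}{60} \gamma_{2}, and R ~R = -\frac{81289}{2880}, so R^-1 = ~R / (-\frac{81289}{2880}).
R v = \frac{481}{60} - \frac{3367}{240} \gamma_{12}
Answer: \frac{71}{65} \gamma_{1} + \frac{369}{130} \gamma_{2}


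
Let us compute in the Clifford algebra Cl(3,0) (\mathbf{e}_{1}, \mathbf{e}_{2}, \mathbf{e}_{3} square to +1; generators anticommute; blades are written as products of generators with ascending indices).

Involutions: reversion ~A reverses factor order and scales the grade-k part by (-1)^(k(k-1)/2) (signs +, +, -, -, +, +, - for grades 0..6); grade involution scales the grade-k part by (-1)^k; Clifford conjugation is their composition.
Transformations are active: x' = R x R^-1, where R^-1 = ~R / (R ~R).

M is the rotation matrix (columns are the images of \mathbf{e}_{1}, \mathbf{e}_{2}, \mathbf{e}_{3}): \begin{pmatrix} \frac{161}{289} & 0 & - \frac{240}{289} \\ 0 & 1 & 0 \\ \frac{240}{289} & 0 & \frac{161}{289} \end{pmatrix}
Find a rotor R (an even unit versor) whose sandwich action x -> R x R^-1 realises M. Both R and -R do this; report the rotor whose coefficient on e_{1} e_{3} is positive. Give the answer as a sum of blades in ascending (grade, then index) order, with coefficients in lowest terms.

Method: write R = a + b12*e_{1} e_{2} + b13*e_{1} e_{3} + b23*e_{2} e_{3} with a^2 + b12^2 + b13^2 + b23^2 = 1 (so R^-1 = ~R). Expanding the columns R e_j ~R gives tr M = 4a^2 - 1 and, from the antisymmetric part, M21 - M12 = -4a*b12, M13 - M31 = 4a*b13, M32 - M23 = -4a*b23.
Here tr M = \frac{611}{289}, so a^2 = (1 + tr M)/4 = \frac{225}{289} and a = ±\frac{15}{17}. Taking a = \frac{15}{17}: M21 - M12 = 0, M13 - M31 = -\frac{480}{289}, M32 - M23 = 0, giving b12 = 0, b13 = -\frac{8}{17}, b23 = 0, i.e. R = \frac{15}{17} - \frac{8}{17} e_{1} e_{3}.
Its e_{1} e_{3} coefficient is negative, so report the other preimage -R.
Answer: -\frac{15}{17} + \frac{8}{17} e_{1} e_{3}. Uniqueness: Spin(3) -> SO(3) maps R and -R to the same rotation of trace \frac{611}{289}; fixing the sign of the e_{1} e_{3} coefficient removes the ambiguity.
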